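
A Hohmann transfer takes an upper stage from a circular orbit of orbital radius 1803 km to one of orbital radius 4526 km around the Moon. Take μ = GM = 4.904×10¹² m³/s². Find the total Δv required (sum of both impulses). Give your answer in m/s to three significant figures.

Δv_total ≈ 578 m/s

r₁ = 1803 km = 1.803×10⁶ m.
r₂ = 4526 km = 4.526×10⁶ m.
Transfer ellipse a_t = (r₁ + r₂)/2 = 3.164×10⁶ m.
At r₁: circular v_c1 = √(μ/r₁) = 1649 m/s; transfer-perilune v_p = √[μ(2/r₁ − 1/a_t)] = 1972 m/s.
Δv₁ = v_p − v_c1 = 323.1 m/s.
At r₂: circular v_c2 = √(μ/r₂) = 1041 m/s; transfer-apolune v_a = √[μ(2/r₂ − 1/a_t)] = 785.7 m/s.
Δv₂ = v_c2 − v_a = 255.2 m/s.
Total Δv = Δv₁ + Δv₂ = 578.3 m/s.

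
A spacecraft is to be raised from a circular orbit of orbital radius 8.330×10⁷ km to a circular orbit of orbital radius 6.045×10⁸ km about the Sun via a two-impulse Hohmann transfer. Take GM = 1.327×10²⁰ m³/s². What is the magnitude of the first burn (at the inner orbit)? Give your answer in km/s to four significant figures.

Δv ≈ 13.00 km/s

r₁ = 8.330×10⁷ km = 8.330×10¹⁰ m.
r₂ = 6.045×10⁸ km = 6.045×10¹¹ m.
Transfer ellipse a_t = (r₁ + r₂)/2 = 3.439×10¹¹ m.
At r₁: circular v_c1 = √(μ/r₁) = 39910 m/s; transfer-perihelion v_p = √[μ(2/r₁ − 1/a_t)] = 52920 m/s.
Δv₁ = v_p − v_c1 = 13000 m/s.
= 13.00 km/s.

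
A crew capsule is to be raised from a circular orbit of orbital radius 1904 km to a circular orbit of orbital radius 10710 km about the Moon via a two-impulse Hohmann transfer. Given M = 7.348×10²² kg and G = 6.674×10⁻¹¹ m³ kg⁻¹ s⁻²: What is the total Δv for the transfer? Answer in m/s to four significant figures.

μ = GM = 6.674×10⁻¹¹ × 7.348×10²² = 4.904×10¹² m³/s².
r₁ = 1904 km = 1.904×10⁶ m.
r₂ = 10710 km = 1.071×10⁷ m.
Transfer ellipse a_t = (r₁ + r₂)/2 = 6.307×10⁶ m.
At r₁: circular v_c1 = √(μ/r₁) = 1605 m/s; transfer-perilune v_p = √[μ(2/r₁ − 1/a_t)] = 2091 m/s.
Δv₁ = v_p − v_c1 = 486.5 m/s.
At r₂: circular v_c2 = √(μ/r₂) = 676.7 m/s; transfer-apolune v_a = √[μ(2/r₂ − 1/a_t)] = 371.8 m/s.
Δv₂ = v_c2 − v_a = 304.9 m/s.
Total Δv = Δv₁ + Δv₂ = 791.4 m/s.

Δv_total ≈ 791.4 m/s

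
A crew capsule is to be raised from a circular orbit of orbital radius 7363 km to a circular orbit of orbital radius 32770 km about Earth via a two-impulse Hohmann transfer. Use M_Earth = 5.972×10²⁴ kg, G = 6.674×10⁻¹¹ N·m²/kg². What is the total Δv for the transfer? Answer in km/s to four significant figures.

μ = GM = 6.674×10⁻¹¹ × 5.972×10²⁴ = 3.986×10¹⁴ m³/s².
r₁ = 7363 km = 7.363×10⁶ m.
r₂ = 32770 km = 3.277×10⁷ m.
Transfer ellipse a_t = (r₁ + r₂)/2 = 2.007×10⁷ m.
At r₁: circular v_c1 = √(μ/r₁) = 7357 m/s; transfer-perigee v_p = √[μ(2/r₁ − 1/a_t)] = 9402 m/s.
Δv₁ = v_p − v_c1 = 2045 m/s.
At r₂: circular v_c2 = √(μ/r₂) = 3488 m/s; transfer-apogee v_a = √[μ(2/r₂ − 1/a_t)] = 2113 m/s.
Δv₂ = v_c2 − v_a = 1375 m/s.
Total Δv = Δv₁ + Δv₂ = 3420 m/s = 3.420 km/s.

Δv_total ≈ 3.420 km/s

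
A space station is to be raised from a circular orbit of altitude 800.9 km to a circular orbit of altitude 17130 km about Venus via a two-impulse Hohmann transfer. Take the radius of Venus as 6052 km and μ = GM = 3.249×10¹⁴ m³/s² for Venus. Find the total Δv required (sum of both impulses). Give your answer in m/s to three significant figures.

Δv_total ≈ 2880 m/s

r₁ = 6052 + 800.9 = 6852.9 km = 6.8529×10⁶ m.
r₂ = 6052 + 17130 = 23182 km = 2.3182×10⁷ m.
Transfer ellipse a_t = (r₁ + r₂)/2 = 1.502×10⁷ m.
At r₁: circular v_c1 = √(μ/r₁) = 6886 m/s; transfer-periapsis v_p = √[μ(2/r₁ − 1/a_t)] = 8555 m/s.
Δv₁ = v_p − v_c1 = 1669 m/s.
At r₂: circular v_c2 = √(μ/r₂) = 3744 m/s; transfer-apoapsis v_a = √[μ(2/r₂ − 1/a_t)] = 2529 m/s.
Δv₂ = v_c2 − v_a = 1215 m/s.
Total Δv = Δv₁ + Δv₂ = 2884 m/s.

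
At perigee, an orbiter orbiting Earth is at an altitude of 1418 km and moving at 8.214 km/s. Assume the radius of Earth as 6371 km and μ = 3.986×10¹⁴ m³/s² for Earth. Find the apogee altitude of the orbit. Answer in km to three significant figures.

r_p = 6371 + 1418 = 7789.0 km = 7.789×10⁶ m.
Specific energy ε = v²/2 − μ/r = -1.744×10⁷ J/kg, so a = −μ/(2ε) = 1.143×10⁷ m.
The apsides satisfy r_p + r_a = 2a, so the apogee radius is 2a − r_p = 1.507×10⁷ m = 15067 km.
Apogee altitude = 15067 − 6371 = 8695.7 km.

apogee altitude ≈ 8700 km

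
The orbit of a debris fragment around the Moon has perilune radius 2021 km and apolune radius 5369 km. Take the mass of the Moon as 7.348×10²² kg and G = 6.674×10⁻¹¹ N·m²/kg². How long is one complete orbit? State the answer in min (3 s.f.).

μ = GM = 6.674×10⁻¹¹ × 7.348×10²² = 4.904×10¹² m³/s².
Semi-major axis a = (r_p + r_a)/2 = (2021.0 + 5369.0)/2 = 3695.0 km = 3.695×10⁶ m.
By Kepler's third law T = 2π√(a³/μ) = 2π × 3.207×10³ = 2.015×10⁴ s.
= 335.9 min.

T ≈ 336 min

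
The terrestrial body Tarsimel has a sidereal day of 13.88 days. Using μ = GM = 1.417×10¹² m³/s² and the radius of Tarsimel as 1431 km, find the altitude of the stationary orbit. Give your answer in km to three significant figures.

h_sync ≈ 35800 km

T = 13.88 days = 1.199×10⁶ s.
A synchronous orbit has period T, so by Kepler's third law a = (μT²/4π²)^(1/3).
μT²/4π² = 1.417×10¹² × (1.199×10⁶)² / 39.48 = 5.162×10²² m³.
a = 3.723×10⁷ m = 37234 km.
Altitude h = a − R = 37234 − 1431 = 35803 km.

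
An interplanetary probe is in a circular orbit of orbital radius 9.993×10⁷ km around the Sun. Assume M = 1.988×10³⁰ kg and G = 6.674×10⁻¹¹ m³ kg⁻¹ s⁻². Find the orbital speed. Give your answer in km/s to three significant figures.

v ≈ 36.4 km/s

μ = GM = 6.674×10⁻¹¹ × 1.988×10³⁰ = 1.327×10²⁰ m³/s².
r = 9.993×10⁷ km = 9.993×10¹⁰ m.
For a circular orbit v = √(μ/r) = √(1.327×10²⁰ / 9.993×10¹⁰) = √(1.328×10⁹) = 36440 m/s.
That is 36.44 km/s.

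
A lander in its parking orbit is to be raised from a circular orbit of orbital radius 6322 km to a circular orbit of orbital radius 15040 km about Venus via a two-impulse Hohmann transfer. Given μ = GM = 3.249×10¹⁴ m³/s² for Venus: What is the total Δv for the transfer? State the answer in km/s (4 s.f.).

r₁ = 6322 km = 6.322×10⁶ m.
r₂ = 15040 km = 1.504×10⁷ m.
Transfer ellipse a_t = (r₁ + r₂)/2 = 1.068×10⁷ m.
At r₁: circular v_c1 = √(μ/r₁) = 7169 m/s; transfer-periapsis v_p = √[μ(2/r₁ − 1/a_t)] = 8507 m/s.
Δv₁ = v_p − v_c1 = 1338 m/s.
At r₂: circular v_c2 = √(μ/r₂) = 4648 m/s; transfer-apoapsis v_a = √[μ(2/r₂ − 1/a_t)] = 3576 m/s.
Δv₂ = v_c2 − v_a = 1072 m/s.
Total Δv = Δv₁ + Δv₂ = 2410 m/s = 2.410 km/s.

Δv_total ≈ 2.410 km/s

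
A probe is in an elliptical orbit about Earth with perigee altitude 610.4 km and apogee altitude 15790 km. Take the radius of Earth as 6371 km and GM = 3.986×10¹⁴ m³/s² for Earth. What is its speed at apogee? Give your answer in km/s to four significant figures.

v ≈ 2.936 km/s

r_p = 6371 + 610.4 = 6981.4 km = 6.9814×10⁶ m.
r_a = 6371 + 15790 = 22161 km = 2.2161×10⁷ m.
Semi-major axis a = (r_p + r_a)/2 = 14571 km = 1.457×10⁷ m.
Vis-viva: v² = μ(2/r − 1/a) = 3.986×10¹⁴ × (9.025×10⁻⁸ − 6.863×10⁻⁸) = 8.618×10⁶ m²/s².
v = 2936 m/s = 2.936 km/s.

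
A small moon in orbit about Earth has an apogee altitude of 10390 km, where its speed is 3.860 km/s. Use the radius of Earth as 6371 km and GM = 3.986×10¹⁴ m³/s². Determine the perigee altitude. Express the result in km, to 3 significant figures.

r_a = 6371 + 10390 = 16761 km = 1.676×10⁷ m.
Specific energy ε = v²/2 − μ/r = -1.633×10⁷ J/kg, so a = −μ/(2ε) = 1.220×10⁷ m.
The apsides satisfy r_p + r_a = 2a, so the perigee radius is 2a − r_a = 7.646×10⁶ m = 7645.7 km.
Perigee altitude = 7645.7 − 6371 = 1274.7 km.

perigee altitude ≈ 1270 km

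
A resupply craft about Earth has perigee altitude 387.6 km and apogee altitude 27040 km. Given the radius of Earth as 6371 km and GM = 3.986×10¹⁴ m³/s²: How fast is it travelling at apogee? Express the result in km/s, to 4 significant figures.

r_p = 6371 + 387.6 = 6758.6 km = 6.7586×10⁶ m.
r_a = 6371 + 27040 = 33411 km = 3.3411×10⁷ m.
Semi-major axis a = (r_p + r_a)/2 = 20085 km = 2.008×10⁷ m.
Vis-viva: v² = μ(2/r − 1/a) = 3.986×10¹⁴ × (5.986×10⁻⁸ − 4.979×10⁻⁸) = 4.015×10⁶ m²/s².
v = 2004 m/s = 2.004 km/s.

v ≈ 2.004 km/s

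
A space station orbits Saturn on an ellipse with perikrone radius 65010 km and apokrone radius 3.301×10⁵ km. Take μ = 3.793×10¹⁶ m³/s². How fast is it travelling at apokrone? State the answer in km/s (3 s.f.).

v ≈ 6.15 km/s

Semi-major axis a = (r_p + r_a)/2 = 1.9756×10⁵ km = 1.976×10⁸ m.
Vis-viva: v² = μ(2/r − 1/a) = 3.793×10¹⁶ × (6.059×10⁻⁹ − 5.062×10⁻⁹) = 3.781×10⁷ m²/s².
v = 6149 m/s = 6.149 km/s.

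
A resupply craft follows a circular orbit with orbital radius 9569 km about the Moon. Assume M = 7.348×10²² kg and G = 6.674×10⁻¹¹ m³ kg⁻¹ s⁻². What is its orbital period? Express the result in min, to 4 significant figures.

μ = GM = 6.674×10⁻¹¹ × 7.348×10²² = 4.904×10¹² m³/s².
r = 9569 km = 9.569×10⁶ m.
Kepler's third law: T = 2π√(r³/μ) = 2π√((9.569×10⁶)³ / 4.904×10¹²).
r³/μ = 1.787×10⁸ s², so T = 2π × 1.337×10⁴ = 8.399×10⁴ s.
Converting: 8.399×10⁴ s ÷ 60.00 = 1400 min.

T ≈ 1400 min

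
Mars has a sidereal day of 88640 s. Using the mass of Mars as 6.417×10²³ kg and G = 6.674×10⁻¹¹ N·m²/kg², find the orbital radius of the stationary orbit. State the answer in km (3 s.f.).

μ = GM = 6.674×10⁻¹¹ × 6.417×10²³ = 4.283×10¹³ m³/s².
A synchronous orbit has period T, so by Kepler's third law a = (μT²/4π²)^(1/3).
μT²/4π² = 4.283×10¹³ × (8.864×10⁴)² / 39.48 = 8.524×10²¹ m³.
a = 2.043×10⁷ m = 20427 km.

r_sync ≈ 20400 km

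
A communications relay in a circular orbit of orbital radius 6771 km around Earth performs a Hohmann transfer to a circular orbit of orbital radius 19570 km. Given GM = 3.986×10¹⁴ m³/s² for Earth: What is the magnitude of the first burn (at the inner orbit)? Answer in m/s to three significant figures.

r₁ = 6771 km = 6.771×10⁶ m.
r₂ = 19570 km = 1.957×10⁷ m.
Transfer ellipse a_t = (r₁ + r₂)/2 = 1.317×10⁷ m.
At r₁: circular v_c1 = √(μ/r₁) = 7673 m/s; transfer-perigee v_p = √[μ(2/r₁ − 1/a_t)] = 9353 m/s.
Δv₁ = v_p − v_c1 = 1680 m/s.

Δv ≈ 1680 m/s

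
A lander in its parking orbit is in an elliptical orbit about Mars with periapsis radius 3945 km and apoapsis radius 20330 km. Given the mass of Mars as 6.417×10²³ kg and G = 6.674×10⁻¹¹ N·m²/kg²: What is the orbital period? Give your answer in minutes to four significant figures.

μ = GM = 6.674×10⁻¹¹ × 6.417×10²³ = 4.283×10¹³ m³/s².
Semi-major axis a = (r_p + r_a)/2 = (3945.0 + 20330)/2 = 12138 km = 1.214×10⁷ m.
By Kepler's third law T = 2π√(a³/μ) = 2π × 6.462×10³ = 4.060×10⁴ s.
= 676.6 minutes.

T ≈ 676.6 minutes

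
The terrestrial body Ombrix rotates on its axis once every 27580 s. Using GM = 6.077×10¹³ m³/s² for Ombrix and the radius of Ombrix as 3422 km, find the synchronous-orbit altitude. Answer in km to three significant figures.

A synchronous orbit has period T, so by Kepler's third law a = (μT²/4π²)^(1/3).
μT²/4π² = 6.077×10¹³ × (2.758×10⁴)² / 39.48 = 1.171×10²¹ m³.
a = 1.054×10⁷ m = 10540 km.
Altitude h = a − R = 10540 − 3422 = 7118.0 km.

h_sync ≈ 7120 km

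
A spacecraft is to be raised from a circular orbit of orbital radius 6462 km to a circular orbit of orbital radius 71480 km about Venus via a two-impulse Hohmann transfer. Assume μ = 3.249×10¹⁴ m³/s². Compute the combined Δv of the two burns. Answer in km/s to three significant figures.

r₁ = 6462 km = 6.462×10⁶ m.
r₂ = 71480 km = 7.148×10⁷ m.
Transfer ellipse a_t = (r₁ + r₂)/2 = 3.897×10⁷ m.
At r₁: circular v_c1 = √(μ/r₁) = 7091 m/s; transfer-periapsis v_p = √[μ(2/r₁ − 1/a_t)] = 9603 m/s.
Δv₁ = v_p − v_c1 = 2512 m/s.
At r₂: circular v_c2 = √(μ/r₂) = 2132 m/s; transfer-apoapsis v_a = √[μ(2/r₂ − 1/a_t)] = 868.2 m/s.
Δv₂ = v_c2 − v_a = 1264 m/s.
Total Δv = Δv₁ + Δv₂ = 3776 m/s = 3.776 km/s.

Δv_total ≈ 3.78 km/s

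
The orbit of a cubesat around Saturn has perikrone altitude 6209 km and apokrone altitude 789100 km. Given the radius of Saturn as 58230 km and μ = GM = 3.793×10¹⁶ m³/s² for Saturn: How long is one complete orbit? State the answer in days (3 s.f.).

r_p = 58230 + 6209 = 64439 km = 6.4439×10⁷ m.
r_a = 58230 + 789100 = 847330 km = 8.4733×10⁸ m.
Semi-major axis a = (r_p + r_a)/2 = (64439 + 8.4733×10⁵)/2 = 4.5588×10⁵ km = 4.559×10⁸ m.
By Kepler's third law T = 2π√(a³/μ) = 2π × 4.998×10⁴ = 3.140×10⁵ s.
= 3.635 days.

T ≈ 3.63 days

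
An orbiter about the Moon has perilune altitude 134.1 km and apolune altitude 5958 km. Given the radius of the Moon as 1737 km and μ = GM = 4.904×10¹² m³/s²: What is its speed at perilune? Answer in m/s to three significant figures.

v ≈ 2050 m/s

r_p = 1737 + 134.1 = 1871.1 km = 1.8711×10⁶ m.
r_a = 1737 + 5958 = 7695.0 km = 7.6950×10⁶ m.
Semi-major axis a = (r_p + r_a)/2 = 4783.1 km = 4.783×10⁶ m.
Vis-viva: v² = μ(2/r − 1/a) = 4.904×10¹² × (1.069×10⁻⁶ − 2.091×10⁻⁷) = 4.217×10⁶ m²/s².
v = 2053 m/s.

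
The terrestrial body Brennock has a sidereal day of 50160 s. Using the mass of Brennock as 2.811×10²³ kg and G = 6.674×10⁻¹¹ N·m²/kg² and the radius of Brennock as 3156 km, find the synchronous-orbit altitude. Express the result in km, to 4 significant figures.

h_sync ≈ 7458 km

μ = GM = 6.674×10⁻¹¹ × 2.811×10²³ = 1.876×10¹³ m³/s².
A synchronous orbit has period T, so by Kepler's third law a = (μT²/4π²)^(1/3).
μT²/4π² = 1.876×10¹³ × (5.016×10⁴)² / 39.48 = 1.196×10²¹ m³.
a = 1.061×10⁷ m = 10614 km.
Altitude h = a − R = 10614 − 3156 = 7457.7 km.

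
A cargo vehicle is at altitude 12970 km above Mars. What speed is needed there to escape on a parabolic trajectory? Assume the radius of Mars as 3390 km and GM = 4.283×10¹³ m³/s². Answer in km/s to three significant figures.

r = 3390 + 12970 = 16360 km = 1.6360×10⁷ m.
Escape speed v_esc = √(2μ/r) = √(2 × 4.283×10¹³ / 1.636×10⁷) = √(5.236×10⁶) = 2288 m/s.
= 2.288 km/s.

v_esc ≈ 2.29 km/s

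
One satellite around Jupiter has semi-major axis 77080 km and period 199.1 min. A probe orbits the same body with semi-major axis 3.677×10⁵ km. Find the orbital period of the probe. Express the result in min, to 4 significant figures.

Kepler's third law: T² ∝ a³, so T₂ = T₁ (a₂/a₁)^(3/2).
a₂/a₁ = 4.770, (a₂/a₁)^(3/2) = 10.42.
T₂ = 199.1 × 10.42 = 2074 min.

T₂ ≈ 2074 min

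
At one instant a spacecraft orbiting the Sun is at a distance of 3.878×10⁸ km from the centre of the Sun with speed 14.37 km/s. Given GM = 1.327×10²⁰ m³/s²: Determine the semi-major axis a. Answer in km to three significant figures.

r = 3.878×10¹¹ m.
Specific orbital energy ε = v²/2 − μ/r = (14370)²/2 − 1.327×10²⁰/3.878×10¹¹ = -2.389×10⁸ J/kg.
Since ε = −μ/(2a), a = −μ/(2ε) = 2.777×10¹¹ m = 2.7769×10⁸ km.

a ≈ 2.78×10⁸ km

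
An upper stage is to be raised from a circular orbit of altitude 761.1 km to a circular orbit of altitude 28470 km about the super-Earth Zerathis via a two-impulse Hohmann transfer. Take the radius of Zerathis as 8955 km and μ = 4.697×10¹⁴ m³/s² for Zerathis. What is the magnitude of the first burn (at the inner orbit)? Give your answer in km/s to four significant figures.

Δv ≈ 1.808 km/s

r₁ = 8955 + 761.1 = 9716.1 km = 9.7161×10⁶ m.
r₂ = 8955 + 28470 = 37425 km = 3.7425×10⁷ m.
Transfer ellipse a_t = (r₁ + r₂)/2 = 2.357×10⁷ m.
At r₁: circular v_c1 = √(μ/r₁) = 6953 m/s; transfer-periapsis v_p = √[μ(2/r₁ − 1/a_t)] = 8761 m/s.
Δv₁ = v_p − v_c1 = 1808 m/s.
= 1.808 km/s.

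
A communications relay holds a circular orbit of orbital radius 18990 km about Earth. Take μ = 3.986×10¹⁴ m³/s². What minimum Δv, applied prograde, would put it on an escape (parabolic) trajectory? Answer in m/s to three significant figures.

r = 18990 km = 1.899×10⁷ m.
Circular speed v_c = √(μ/r) = 4581 m/s.
Escape speed v_esc = √(2μ/r) = √2 × v_c = 6479 m/s.
Δv = v_esc − v_c = 1898 m/s.

Δv ≈ 1900 m/s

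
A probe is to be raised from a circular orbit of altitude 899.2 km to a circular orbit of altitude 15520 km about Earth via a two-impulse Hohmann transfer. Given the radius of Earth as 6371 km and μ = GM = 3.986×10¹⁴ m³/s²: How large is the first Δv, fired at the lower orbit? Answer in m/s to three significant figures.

r₁ = 6371 + 899.2 = 7270.2 km = 7.2702×10⁶ m.
r₂ = 6371 + 15520 = 21891 km = 2.1891×10⁷ m.
Transfer ellipse a_t = (r₁ + r₂)/2 = 1.458×10⁷ m.
At r₁: circular v_c1 = √(μ/r₁) = 7404 m/s; transfer-perigee v_p = √[μ(2/r₁ − 1/a_t)] = 9073 m/s.
Δv₁ = v_p − v_c1 = 1668 m/s.

Δv ≈ 1670 m/s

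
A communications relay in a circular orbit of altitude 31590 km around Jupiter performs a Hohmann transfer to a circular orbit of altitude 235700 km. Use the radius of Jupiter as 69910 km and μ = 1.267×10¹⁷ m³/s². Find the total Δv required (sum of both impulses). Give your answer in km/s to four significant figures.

Δv_total ≈ 13.94 km/s

r₁ = 69910 + 31590 = 101500 km = 1.0150×10⁸ m.
r₂ = 69910 + 235700 = 305610 km = 3.0561×10⁸ m.
Transfer ellipse a_t = (r₁ + r₂)/2 = 2.036×10⁸ m.
At r₁: circular v_c1 = √(μ/r₁) = 35330 m/s; transfer-perijove v_p = √[μ(2/r₁ − 1/a_t)] = 43290 m/s.
Δv₁ = v_p − v_c1 = 7960 m/s.
At r₂: circular v_c2 = √(μ/r₂) = 20360 m/s; transfer-apojove v_a = √[μ(2/r₂ − 1/a_t)] = 14380 m/s.
Δv₂ = v_c2 − v_a = 5983 m/s.
Total Δv = Δv₁ + Δv₂ = 13940 m/s = 13.94 km/s.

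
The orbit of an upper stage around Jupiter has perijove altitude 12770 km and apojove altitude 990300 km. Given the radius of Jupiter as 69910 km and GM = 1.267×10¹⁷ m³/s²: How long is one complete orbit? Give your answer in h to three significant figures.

T ≈ 67.0 h

r_p = 69910 + 12770 = 82680 km = 8.2680×10⁷ m.
r_a = 69910 + 990300 = 1060200 km = 1.0602×10⁹ m.
Semi-major axis a = (r_p + r_a)/2 = (82680 + 1.0602×10⁶)/2 = 5.7144×10⁵ km = 5.714×10⁸ m.
By Kepler's third law T = 2π√(a³/μ) = 2π × 3.838×10⁴ = 2.411×10⁵ s.
= 66.98 h.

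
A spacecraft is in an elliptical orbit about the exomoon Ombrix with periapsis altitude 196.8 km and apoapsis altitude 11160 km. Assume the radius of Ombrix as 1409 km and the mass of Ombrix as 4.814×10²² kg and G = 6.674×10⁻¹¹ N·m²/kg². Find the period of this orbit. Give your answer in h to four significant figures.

T ≈ 18.37 h

μ = GM = 6.674×10⁻¹¹ × 4.814×10²² = 3.213×10¹² m³/s².
r_p = 1409 + 196.8 = 1605.8 km = 1.6058×10⁶ m.
r_a = 1409 + 11160 = 12569 km = 1.2569×10⁷ m.
Semi-major axis a = (r_p + r_a)/2 = (1605.8 + 12569)/2 = 7087.4 km = 7.087×10⁶ m.
By Kepler's third law T = 2π√(a³/μ) = 2π × 1.053×10⁴ = 6.614×10⁴ s.
= 18.37 h.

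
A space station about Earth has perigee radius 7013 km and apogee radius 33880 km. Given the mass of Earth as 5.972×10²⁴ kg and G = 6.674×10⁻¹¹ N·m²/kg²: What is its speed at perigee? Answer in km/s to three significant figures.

μ = GM = 6.674×10⁻¹¹ × 5.972×10²⁴ = 3.986×10¹⁴ m³/s².
Semi-major axis a = (r_p + r_a)/2 = 20446 km = 2.045×10⁷ m.
Vis-viva: v² = μ(2/r − 1/a) = 3.986×10¹⁴ × (2.852×10⁻⁷ − 4.891×10⁻⁸) = 9.417×10⁷ m²/s².
v = 9704 m/s = 9.704 km/s.

v ≈ 9.70 km/s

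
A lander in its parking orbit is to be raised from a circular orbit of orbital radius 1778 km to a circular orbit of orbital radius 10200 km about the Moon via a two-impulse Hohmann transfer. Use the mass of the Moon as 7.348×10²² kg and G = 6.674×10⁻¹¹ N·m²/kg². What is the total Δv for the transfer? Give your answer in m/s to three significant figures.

Δv_total ≈ 822 m/s

μ = GM = 6.674×10⁻¹¹ × 7.348×10²² = 4.904×10¹² m³/s².
r₁ = 1778 km = 1.778×10⁶ m.
r₂ = 10200 km = 1.020×10⁷ m.
Transfer ellipse a_t = (r₁ + r₂)/2 = 5.989×10⁶ m.
At r₁: circular v_c1 = √(μ/r₁) = 1661 m/s; transfer-perilune v_p = √[μ(2/r₁ − 1/a_t)] = 2167 m/s.
Δv₁ = v_p − v_c1 = 506.6 m/s.
At r₂: circular v_c2 = √(μ/r₂) = 693.4 m/s; transfer-apolune v_a = √[μ(2/r₂ − 1/a_t)] = 377.8 m/s.
Δv₂ = v_c2 − v_a = 315.6 m/s.
Total Δv = Δv₁ + Δv₂ = 822.2 m/s.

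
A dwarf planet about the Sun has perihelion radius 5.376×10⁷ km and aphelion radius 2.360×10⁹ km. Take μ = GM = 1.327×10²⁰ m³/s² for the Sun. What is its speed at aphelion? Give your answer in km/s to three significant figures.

Semi-major axis a = (r_p + r_a)/2 = 1.2069×10⁹ km = 1.207×10¹² m.
Vis-viva: v² = μ(2/r − 1/a) = 1.327×10²⁰ × (8.475×10⁻¹³ − 8.286×10⁻¹³) = 2.505×10⁶ m²/s².
v = 1583 m/s = 1.583 km/s.

v ≈ 1.58 km/s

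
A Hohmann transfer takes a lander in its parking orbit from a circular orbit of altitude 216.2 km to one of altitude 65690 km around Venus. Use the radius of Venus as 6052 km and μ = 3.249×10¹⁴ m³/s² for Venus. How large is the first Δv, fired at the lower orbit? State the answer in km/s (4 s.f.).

Δv ≈ 2.565 km/s

r₁ = 6052 + 216.2 = 6268.2 km = 6.2682×10⁶ m.
r₂ = 6052 + 65690 = 71742 km = 7.1742×10⁷ m.
Transfer ellipse a_t = (r₁ + r₂)/2 = 3.901×10⁷ m.
At r₁: circular v_c1 = √(μ/r₁) = 7200 m/s; transfer-periapsis v_p = √[μ(2/r₁ − 1/a_t)] = 9764 m/s.
Δv₁ = v_p − v_c1 = 2565 m/s.
= 2.565 km/s.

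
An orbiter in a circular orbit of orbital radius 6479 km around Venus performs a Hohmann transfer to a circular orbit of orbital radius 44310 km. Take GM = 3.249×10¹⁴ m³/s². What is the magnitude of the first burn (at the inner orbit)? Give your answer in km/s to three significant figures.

Δv ≈ 2.27 km/s

r₁ = 6479 km = 6.479×10⁶ m.
r₂ = 44310 km = 4.431×10⁷ m.
Transfer ellipse a_t = (r₁ + r₂)/2 = 2.539×10⁷ m.
At r₁: circular v_c1 = √(μ/r₁) = 7081 m/s; transfer-periapsis v_p = √[μ(2/r₁ − 1/a_t)] = 9354 m/s.
Δv₁ = v_p − v_c1 = 2273 m/s.
= 2.273 km/s.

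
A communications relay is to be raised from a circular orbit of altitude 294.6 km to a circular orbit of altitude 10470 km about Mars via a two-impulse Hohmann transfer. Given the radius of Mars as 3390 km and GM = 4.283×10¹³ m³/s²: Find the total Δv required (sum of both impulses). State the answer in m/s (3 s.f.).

Δv_total ≈ 1490 m/s

r₁ = 3390 + 294.6 = 3684.6 km = 3.6846×10⁶ m.
r₂ = 3390 + 10470 = 13860 km = 1.3860×10⁷ m.
Transfer ellipse a_t = (r₁ + r₂)/2 = 8.772×10⁶ m.
At r₁: circular v_c1 = √(μ/r₁) = 3409 m/s; transfer-periapsis v_p = √[μ(2/r₁ − 1/a_t)] = 4286 m/s.
Δv₁ = v_p − v_c1 = 876.1 m/s.
At r₂: circular v_c2 = √(μ/r₂) = 1758 m/s; transfer-apoapsis v_a = √[μ(2/r₂ − 1/a_t)] = 1139 m/s.
Δv₂ = v_c2 − v_a = 618.6 m/s.
Total Δv = Δv₁ + Δv₂ = 1495 m/s.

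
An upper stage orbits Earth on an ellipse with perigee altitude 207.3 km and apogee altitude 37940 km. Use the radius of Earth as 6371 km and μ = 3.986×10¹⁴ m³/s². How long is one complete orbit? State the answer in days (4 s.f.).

T ≈ 0.4675 days

r_p = 6371 + 207.3 = 6578.3 km = 6.5783×10⁶ m.
r_a = 6371 + 37940 = 44311 km = 4.4311×10⁷ m.
Semi-major axis a = (r_p + r_a)/2 = (6578.3 + 44311)/2 = 25445 km = 2.544×10⁷ m.
By Kepler's third law T = 2π√(a³/μ) = 2π × 6.429×10³ = 4.039×10⁴ s.
= 0.4675 days.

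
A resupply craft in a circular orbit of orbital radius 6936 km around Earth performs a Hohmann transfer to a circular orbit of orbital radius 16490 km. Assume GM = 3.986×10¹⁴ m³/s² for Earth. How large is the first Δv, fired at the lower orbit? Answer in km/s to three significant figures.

r₁ = 6936 km = 6.936×10⁶ m.
r₂ = 16490 km = 1.649×10⁷ m.
Transfer ellipse a_t = (r₁ + r₂)/2 = 1.171×10⁷ m.
At r₁: circular v_c1 = √(μ/r₁) = 7581 m/s; transfer-perigee v_p = √[μ(2/r₁ − 1/a_t)] = 8995 m/s.
Δv₁ = v_p − v_c1 = 1414 m/s.
= 1.414 km/s.

Δv ≈ 1.41 km/s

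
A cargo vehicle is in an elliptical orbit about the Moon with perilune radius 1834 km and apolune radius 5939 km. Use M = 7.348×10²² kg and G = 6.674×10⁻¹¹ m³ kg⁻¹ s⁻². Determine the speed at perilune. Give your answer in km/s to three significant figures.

μ = GM = 6.674×10⁻¹¹ × 7.348×10²² = 4.904×10¹² m³/s².
Semi-major axis a = (r_p + r_a)/2 = 3886.5 km = 3.886×10⁶ m.
Vis-viva: v² = μ(2/r − 1/a) = 4.904×10¹² × (1.091×10⁻⁶ − 2.573×10⁻⁷) = 4.086×10⁶ m²/s².
v = 2021 m/s = 2.021 km/s.

v ≈ 2.02 km/s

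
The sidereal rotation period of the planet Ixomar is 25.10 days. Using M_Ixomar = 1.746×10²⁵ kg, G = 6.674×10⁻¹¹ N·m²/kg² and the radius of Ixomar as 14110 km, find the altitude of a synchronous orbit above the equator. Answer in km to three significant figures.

h_sync ≈ 5.04×10⁵ km

μ = GM = 6.674×10⁻¹¹ × 1.746×10²⁵ = 1.165×10¹⁵ m³/s².
T = 25.10 days = 2.169×10⁶ s.
A synchronous orbit has period T, so by Kepler's third law a = (μT²/4π²)^(1/3).
μT²/4π² = 1.165×10¹⁵ × (2.169×10⁶)² / 39.48 = 1.388×10²⁶ m³.
a = 5.178×10⁸ m = 5.1778×10⁵ km.
Altitude h = a − R = 5.1778×10⁵ − 14110 = 5.0367×10⁵ km.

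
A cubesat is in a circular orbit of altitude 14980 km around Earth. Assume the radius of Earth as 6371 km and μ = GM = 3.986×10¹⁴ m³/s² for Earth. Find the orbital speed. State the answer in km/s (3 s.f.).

r = 6371 + 14980 = 21351 km = 2.1351×10⁷ m.
For a circular orbit v = √(μ/r) = √(3.986×10¹⁴ / 2.135×10⁷) = √(1.867×10⁷) = 4321 m/s.
That is 4.321 km/s.

v ≈ 4.32 km/s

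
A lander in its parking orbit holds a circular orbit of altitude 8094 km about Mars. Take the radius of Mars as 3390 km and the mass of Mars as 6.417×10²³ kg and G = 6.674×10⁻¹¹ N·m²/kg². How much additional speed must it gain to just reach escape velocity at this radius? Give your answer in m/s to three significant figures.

μ = GM = 6.674×10⁻¹¹ × 6.417×10²³ = 4.283×10¹³ m³/s².
r = 3390 + 8094 = 11484 km = 1.1484×10⁷ m.
Circular speed v_c = √(μ/r) = 1931 m/s.
Escape speed v_esc = √(2μ/r) = √2 × v_c = 2731 m/s.
Δv = v_esc − v_c = 799.9 m/s.

Δv ≈ 800 m/s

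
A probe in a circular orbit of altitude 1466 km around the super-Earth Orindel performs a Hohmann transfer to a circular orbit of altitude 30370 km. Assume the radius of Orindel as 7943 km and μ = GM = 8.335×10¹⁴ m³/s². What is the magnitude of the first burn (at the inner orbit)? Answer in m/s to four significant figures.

Δv ≈ 2514 m/s

r₁ = 7943 + 1466 = 9409.0 km = 9.4090×10⁶ m.
r₂ = 7943 + 30370 = 38313 km = 3.8313×10⁷ m.
Transfer ellipse a_t = (r₁ + r₂)/2 = 2.386×10⁷ m.
At r₁: circular v_c1 = √(μ/r₁) = 9412 m/s; transfer-periapsis v_p = √[μ(2/r₁ − 1/a_t)] = 11930 m/s.
Δv₁ = v_p − v_c1 = 2514 m/s.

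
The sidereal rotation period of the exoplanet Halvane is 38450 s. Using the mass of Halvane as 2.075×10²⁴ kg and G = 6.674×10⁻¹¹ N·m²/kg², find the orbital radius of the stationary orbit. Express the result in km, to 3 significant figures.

r_sync ≈ 17300 km

μ = GM = 6.674×10⁻¹¹ × 2.075×10²⁴ = 1.385×10¹⁴ m³/s².
A synchronous orbit has period T, so by Kepler's third law a = (μT²/4π²)^(1/3).
μT²/4π² = 1.385×10¹⁴ × (3.845×10⁴)² / 39.48 = 5.186×10²¹ m³.
a = 1.731×10⁷ m = 17309 km.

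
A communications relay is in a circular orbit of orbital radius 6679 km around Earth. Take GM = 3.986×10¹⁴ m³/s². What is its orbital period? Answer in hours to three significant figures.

r = 6679 km = 6.679×10⁶ m.
Kepler's third law: T = 2π√(r³/μ) = 2π√((6.679×10⁶)³ / 3.986×10¹⁴).
r³/μ = 7.475×10⁵ s², so T = 2π × 8.646×10² = 5.432×10³ s.
Converting: 5.432×10³ s ÷ 3600 = 1.509 hours.

T ≈ 1.51 hours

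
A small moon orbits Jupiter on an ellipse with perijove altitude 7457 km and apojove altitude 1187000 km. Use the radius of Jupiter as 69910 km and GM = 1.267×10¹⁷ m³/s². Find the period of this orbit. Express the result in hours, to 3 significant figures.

T ≈ 84.5 hours

r_p = 69910 + 7457 = 77367 km = 7.7367×10⁷ m.
r_a = 69910 + 1187000 = 1256900 km = 1.2569×10⁹ m.
Semi-major axis a = (r_p + r_a)/2 = (77367 + 1.2569×10⁶)/2 = 6.6714×10⁵ km = 6.671×10⁸ m.
By Kepler's third law T = 2π√(a³/μ) = 2π × 4.841×10⁴ = 3.042×10⁵ s.
= 84.49 hours.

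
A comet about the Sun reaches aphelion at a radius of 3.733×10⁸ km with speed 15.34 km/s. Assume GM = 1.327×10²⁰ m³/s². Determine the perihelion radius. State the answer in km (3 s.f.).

perihelion radius ≈ 1.85×10⁸ km

r_a = 3.733×10¹¹ m.
Specific energy ε = v²/2 − μ/r = -2.378×10⁸ J/kg, so a = −μ/(2ε) = 2.790×10¹¹ m.
The apsides satisfy r_p + r_a = 2a, so the perihelion radius is 2a − r_a = 1.847×10¹¹ m = 1.8468×10⁸ km.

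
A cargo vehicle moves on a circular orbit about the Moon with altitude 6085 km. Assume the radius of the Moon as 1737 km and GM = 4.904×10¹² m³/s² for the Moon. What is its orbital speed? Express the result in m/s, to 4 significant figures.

r = 1737 + 6085 = 7822.0 km = 7.8220×10⁶ m.
For a circular orbit v = √(μ/r) = √(4.904×10¹² / 7.822×10⁶) = √(6.269×10⁵) = 791.8 m/s.

v ≈ 791.8 m/s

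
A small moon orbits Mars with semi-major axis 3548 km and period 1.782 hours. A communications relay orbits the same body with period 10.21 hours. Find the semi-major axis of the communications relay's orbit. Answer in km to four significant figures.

a₂ ≈ 11360 km

Kepler's third law: a³ ∝ T², so a₂ = a₁ (T₂/T₁)^(2/3).
T₂/T₁ = 5.730, (T₂/T₁)^(2/3) = 3.202.
a₂ = 3548 × 3.202 = 11360 km.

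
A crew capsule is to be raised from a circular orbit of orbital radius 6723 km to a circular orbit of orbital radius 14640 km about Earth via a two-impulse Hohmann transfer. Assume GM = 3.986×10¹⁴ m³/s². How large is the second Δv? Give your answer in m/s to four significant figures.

r₁ = 6723 km = 6.723×10⁶ m.
r₂ = 14640 km = 1.464×10⁷ m.
Transfer ellipse a_t = (r₁ + r₂)/2 = 1.068×10⁷ m.
At r₁: circular v_c1 = √(μ/r₁) = 7700 m/s; transfer-perigee v_p = √[μ(2/r₁ − 1/a_t)] = 9014 m/s.
At r₂: circular v_c2 = √(μ/r₂) = 5218 m/s; transfer-apogee v_a = √[μ(2/r₂ − 1/a_t)] = 4140 m/s.
Δv₂ = v_c2 − v_a = 1078 m/s.

Δv ≈ 1078 m/s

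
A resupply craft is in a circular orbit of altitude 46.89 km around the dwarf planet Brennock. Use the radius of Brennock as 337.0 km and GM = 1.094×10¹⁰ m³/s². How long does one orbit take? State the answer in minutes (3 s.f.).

r = 337.0 + 46.89 = 383.89 km = 3.8389×10⁵ m.
Kepler's third law: T = 2π√(r³/μ) = 2π√((3.839×10⁵)³ / 1.094×10¹⁰).
r³/μ = 5.171×10⁶ s², so T = 2π × 2.274×10³ = 1.429×10⁴ s.
Converting: 1.429×10⁴ s ÷ 60.00 = 238.1 minutes.

T ≈ 238 minutes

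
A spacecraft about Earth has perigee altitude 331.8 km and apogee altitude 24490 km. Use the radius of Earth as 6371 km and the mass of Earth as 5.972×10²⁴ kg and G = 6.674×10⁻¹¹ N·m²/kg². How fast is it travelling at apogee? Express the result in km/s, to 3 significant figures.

μ = GM = 6.674×10⁻¹¹ × 5.972×10²⁴ = 3.986×10¹⁴ m³/s².
r_p = 6371 + 331.8 = 6702.8 km = 6.7028×10⁶ m.
r_a = 6371 + 24490 = 30861 km = 3.0861×10⁷ m.
Semi-major axis a = (r_p + r_a)/2 = 18782 km = 1.878×10⁷ m.
Vis-viva: v² = μ(2/r − 1/a) = 3.986×10¹⁴ × (6.481×10⁻⁸ − 5.324×10⁻⁸) = 4.609×10⁶ m²/s².
v = 2147 m/s = 2.147 km/s.

v ≈ 2.15 km/s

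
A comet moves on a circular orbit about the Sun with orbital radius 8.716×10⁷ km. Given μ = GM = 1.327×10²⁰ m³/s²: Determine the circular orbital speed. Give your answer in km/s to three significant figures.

r = 8.716×10⁷ km = 8.716×10¹⁰ m.
For a circular orbit v = √(μ/r) = √(1.327×10²⁰ / 8.716×10¹⁰) = √(1.522×10⁹) = 39020 m/s.
That is 39.02 km/s.

v ≈ 39.0 km/s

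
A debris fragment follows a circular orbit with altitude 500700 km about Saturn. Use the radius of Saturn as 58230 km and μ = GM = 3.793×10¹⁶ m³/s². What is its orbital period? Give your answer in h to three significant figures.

T ≈ 118 h

r = 58230 + 500700 = 558930 km = 5.5893×10⁸ m.
Kepler's third law: T = 2π√(r³/μ) = 2π√((5.589×10⁸)³ / 3.793×10¹⁶).
r³/μ = 4.604×10⁹ s², so T = 2π × 6.785×10⁴ = 4.263×10⁵ s.
Converting: 4.263×10⁵ s ÷ 3600 = 118.4 h.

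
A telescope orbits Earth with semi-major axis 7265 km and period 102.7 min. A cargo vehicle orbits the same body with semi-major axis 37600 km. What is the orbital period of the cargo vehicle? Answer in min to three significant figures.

T₂ ≈ 1210 min

Kepler's third law: T² ∝ a³, so T₂ = T₁ (a₂/a₁)^(3/2).
a₂/a₁ = 5.175, (a₂/a₁)^(3/2) = 11.77.
T₂ = 102.7 × 11.77 = 1209 min.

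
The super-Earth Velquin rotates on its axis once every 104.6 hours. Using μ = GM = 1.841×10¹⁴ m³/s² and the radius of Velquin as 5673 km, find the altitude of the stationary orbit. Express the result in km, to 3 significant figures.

T = 104.6 hours = 3.766×10⁵ s.
A synchronous orbit has period T, so by Kepler's third law a = (μT²/4π²)^(1/3).
μT²/4π² = 1.841×10¹⁴ × (3.766×10⁵)² / 39.48 = 6.612×10²³ m³.
a = 8.712×10⁷ m = 87121 km.
Altitude h = a − R = 87121 − 5673 = 81448 km.

h_sync ≈ 81400 km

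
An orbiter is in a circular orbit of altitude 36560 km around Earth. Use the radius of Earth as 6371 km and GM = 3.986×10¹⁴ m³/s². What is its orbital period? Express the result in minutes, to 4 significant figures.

r = 6371 + 36560 = 42931 km = 4.2931×10⁷ m.
Kepler's third law: T = 2π√(r³/μ) = 2π√((4.293×10⁷)³ / 3.986×10¹⁴).
r³/μ = 1.985×10⁸ s², so T = 2π × 1.409×10⁴ = 8.853×10⁴ s.
Converting: 8.853×10⁴ s ÷ 60.00 = 1475 minutes.

T ≈ 1475 minutes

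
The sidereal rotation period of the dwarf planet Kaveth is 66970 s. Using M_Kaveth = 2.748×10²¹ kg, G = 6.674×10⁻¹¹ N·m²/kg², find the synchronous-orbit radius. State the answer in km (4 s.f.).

μ = GM = 6.674×10⁻¹¹ × 2.748×10²¹ = 1.834×10¹¹ m³/s².
A synchronous orbit has period T, so by Kepler's third law a = (μT²/4π²)^(1/3).
μT²/4π² = 1.834×10¹¹ × (6.697×10⁴)² / 39.48 = 2.084×10¹⁹ m³.
a = 2.752×10⁶ m = 2751.7 km.

r_sync ≈ 2752 km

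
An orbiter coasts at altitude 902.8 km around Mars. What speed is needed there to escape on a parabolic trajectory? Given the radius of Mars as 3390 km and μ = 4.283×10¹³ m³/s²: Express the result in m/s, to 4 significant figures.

r = 3390 + 902.8 = 4292.8 km = 4.2928×10⁶ m.
Escape speed v_esc = √(2μ/r) = √(2 × 4.283×10¹³ / 4.293×10⁶) = √(1.995×10⁷) = 4467 m/s.

v_esc ≈ 4467 m/s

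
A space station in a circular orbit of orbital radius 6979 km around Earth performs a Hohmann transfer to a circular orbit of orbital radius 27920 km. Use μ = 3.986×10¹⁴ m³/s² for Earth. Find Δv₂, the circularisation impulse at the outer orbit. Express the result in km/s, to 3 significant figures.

r₁ = 6979 km = 6.979×10⁶ m.
r₂ = 27920 km = 2.792×10⁷ m.
Transfer ellipse a_t = (r₁ + r₂)/2 = 1.745×10⁷ m.
At r₁: circular v_c1 = √(μ/r₁) = 7557 m/s; transfer-perigee v_p = √[μ(2/r₁ − 1/a_t)] = 9560 m/s.
At r₂: circular v_c2 = √(μ/r₂) = 3778 m/s; transfer-apogee v_a = √[μ(2/r₂ − 1/a_t)] = 2390 m/s.
Δv₂ = v_c2 − v_a = 1389 m/s.
= 1.389 km/s.

Δv ≈ 1.39 km/s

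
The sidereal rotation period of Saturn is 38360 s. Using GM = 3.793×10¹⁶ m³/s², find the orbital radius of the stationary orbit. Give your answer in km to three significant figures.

r_sync ≈ 1.12×10⁵ km

A synchronous orbit has period T, so by Kepler's third law a = (μT²/4π²)^(1/3).
μT²/4π² = 3.793×10¹⁶ × (3.836×10⁴)² / 39.48 = 1.414×10²⁴ m³.
a = 1.122×10⁸ m = 1.1223×10⁵ km.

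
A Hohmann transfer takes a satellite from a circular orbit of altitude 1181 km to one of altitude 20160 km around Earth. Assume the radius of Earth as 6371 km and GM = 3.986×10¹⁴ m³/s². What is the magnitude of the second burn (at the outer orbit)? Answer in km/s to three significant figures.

r₁ = 6371 + 1181 = 7552.0 km = 7.5520×10⁶ m.
r₂ = 6371 + 20160 = 26531 km = 2.6531×10⁷ m.
Transfer ellipse a_t = (r₁ + r₂)/2 = 1.704×10⁷ m.
At r₁: circular v_c1 = √(μ/r₁) = 7265 m/s; transfer-perigee v_p = √[μ(2/r₁ − 1/a_t)] = 9065 m/s.
At r₂: circular v_c2 = √(μ/r₂) = 3876 m/s; transfer-apogee v_a = √[μ(2/r₂ − 1/a_t)] = 2580 m/s.
Δv₂ = v_c2 − v_a = 1296 m/s.
= 1.296 km/s.

Δv ≈ 1.30 km/s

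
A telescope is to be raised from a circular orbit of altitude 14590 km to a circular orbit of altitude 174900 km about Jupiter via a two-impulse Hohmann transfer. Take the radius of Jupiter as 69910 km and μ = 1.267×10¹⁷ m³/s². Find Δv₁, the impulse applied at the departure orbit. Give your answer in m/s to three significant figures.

r₁ = 69910 + 14590 = 84500 km = 8.4500×10⁷ m.
r₂ = 69910 + 174900 = 244810 km = 2.4481×10⁸ m.
Transfer ellipse a_t = (r₁ + r₂)/2 = 1.647×10⁸ m.
At r₁: circular v_c1 = √(μ/r₁) = 38720 m/s; transfer-perijove v_p = √[μ(2/r₁ − 1/a_t)] = 47220 m/s.
Δv₁ = v_p − v_c1 = 8494 m/s.

Δv ≈ 8490 m/s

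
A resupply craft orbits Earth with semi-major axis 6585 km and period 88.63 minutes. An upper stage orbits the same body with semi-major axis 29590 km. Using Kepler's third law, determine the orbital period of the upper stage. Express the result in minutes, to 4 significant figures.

Kepler's third law: T² ∝ a³, so T₂ = T₁ (a₂/a₁)^(3/2).
a₂/a₁ = 4.494, (a₂/a₁)^(3/2) = 9.525.
T₂ = 88.63 × 9.525 = 844.2 minutes.

T₂ ≈ 844.2 minutes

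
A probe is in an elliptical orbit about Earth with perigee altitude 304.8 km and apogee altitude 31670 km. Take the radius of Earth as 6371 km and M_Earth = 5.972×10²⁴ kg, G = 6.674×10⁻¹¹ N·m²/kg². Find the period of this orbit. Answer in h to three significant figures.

μ = GM = 6.674×10⁻¹¹ × 5.972×10²⁴ = 3.986×10¹⁴ m³/s².
r_p = 6371 + 304.8 = 6675.8 km = 6.6758×10⁶ m.
r_a = 6371 + 31670 = 38041 km = 3.8041×10⁷ m.
Semi-major axis a = (r_p + r_a)/2 = (6675.8 + 38041)/2 = 22358 km = 2.236×10⁷ m.
By Kepler's third law T = 2π√(a³/μ) = 2π × 5.296×10³ = 3.327×10⁴ s.
= 9.242 h.

T ≈ 9.24 h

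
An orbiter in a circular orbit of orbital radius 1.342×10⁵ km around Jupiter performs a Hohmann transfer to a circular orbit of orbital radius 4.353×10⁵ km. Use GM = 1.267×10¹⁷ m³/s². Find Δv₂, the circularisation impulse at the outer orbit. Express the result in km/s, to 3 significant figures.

r₁ = 1.342×10⁵ km = 1.342×10⁸ m.
r₂ = 4.353×10⁵ km = 4.353×10⁸ m.
Transfer ellipse a_t = (r₁ + r₂)/2 = 2.848×10⁸ m.
At r₁: circular v_c1 = √(μ/r₁) = 30730 m/s; transfer-perijove v_p = √[μ(2/r₁ − 1/a_t)] = 37990 m/s.
At r₂: circular v_c2 = √(μ/r₂) = 17060 m/s; transfer-apojove v_a = √[μ(2/r₂ − 1/a_t)] = 11710 m/s.
Δv₂ = v_c2 − v_a = 5348 m/s.
= 5.348 km/s.

Δv ≈ 5.35 km/s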